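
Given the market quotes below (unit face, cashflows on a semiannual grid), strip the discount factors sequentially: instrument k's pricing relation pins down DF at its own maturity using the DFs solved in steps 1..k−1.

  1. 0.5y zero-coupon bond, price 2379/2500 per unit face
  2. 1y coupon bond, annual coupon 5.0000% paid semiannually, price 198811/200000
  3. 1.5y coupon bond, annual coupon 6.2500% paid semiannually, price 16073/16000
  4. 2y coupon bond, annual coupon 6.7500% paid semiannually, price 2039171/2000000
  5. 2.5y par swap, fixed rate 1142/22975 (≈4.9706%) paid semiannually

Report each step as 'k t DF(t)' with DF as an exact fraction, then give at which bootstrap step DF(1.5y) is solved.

step 1 [0.5y] zero: DF = P = 2379/2500 ≈ 0.951600
step 2 [1y] bond c/2=1/40: DF=(198811/200000 − 1/40·(0.951600))/(1+1/40) = 4733/5000 ≈ 0.946600
step 3 [1.5y] bond c/2=1/32: DF=(16073/16000 − 1/32·(0.951600+0.946600))/(1+1/32) = 4583/5000 ≈ 0.916600
step 4 [2y] bond c/2=27/800: DF=(2039171/2000000 − 27/800·(0.951600+0.946600+0.916600))/(1+27/800) = 559/625 ≈ 0.894400
step 5 [2.5y] swap r/2=571/22975: DF=(1 − 571/22975·(0.951600+0.946600+0.916600+0.894400))/(1+571/22975) = 4429/5000 ≈ 0.885800

1 1/2 2379/2500
2 1 4733/5000
3 3/2 4583/5000
4 2 559/625
5 5/2 4429/5000
DF(1.5y) is solved at step 3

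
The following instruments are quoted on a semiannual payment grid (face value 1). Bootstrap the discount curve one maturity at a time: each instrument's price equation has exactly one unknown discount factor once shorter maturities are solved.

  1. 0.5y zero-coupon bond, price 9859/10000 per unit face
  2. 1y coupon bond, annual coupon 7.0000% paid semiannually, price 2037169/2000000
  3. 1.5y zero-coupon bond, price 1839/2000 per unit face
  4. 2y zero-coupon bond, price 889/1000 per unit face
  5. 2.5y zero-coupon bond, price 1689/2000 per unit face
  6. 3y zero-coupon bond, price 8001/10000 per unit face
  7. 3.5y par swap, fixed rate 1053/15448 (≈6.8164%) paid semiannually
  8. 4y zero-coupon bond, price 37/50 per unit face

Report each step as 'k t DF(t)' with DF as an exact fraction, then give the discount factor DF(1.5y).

1 1/2 9859/10000
2 1 2377/2500
3 3/2 1839/2000
4 2 889/1000
5 5/2 1689/2000
6 3 8001/10000
7 7/2 3947/5000
8 4 37/50
DF(1.5y) = 1839/2000 ≈ 0.919500

step 1 [0.5y] zero: DF = P = 9859/10000 ≈ 0.985900
step 2 [1y] bond c/2=7/200: DF=(2037169/2000000 − 7/200·(0.985900))/(1+7/200) = 2377/2500 ≈ 0.950800
step 3 [1.5y] zero: DF = P = 1839/2000 ≈ 0.919500
step 4 [2y] zero: DF = P = 889/1000 ≈ 0.889000
step 5 [2.5y] zero: DF = P = 1689/2000 ≈ 0.844500
step 6 [3y] zero: DF = P = 8001/10000 ≈ 0.800100
step 7 [3.5y] swap r/2=1053/30896: DF=(1 − 1053/30896·(0.985900+0.950800+0.919500+0.889000+0.844500+0.800100))/(1+1053/30896) = 3947/5000 ≈ 0.789400
step 8 [4y] zero: DF = P = 37/50 ≈ 0.740000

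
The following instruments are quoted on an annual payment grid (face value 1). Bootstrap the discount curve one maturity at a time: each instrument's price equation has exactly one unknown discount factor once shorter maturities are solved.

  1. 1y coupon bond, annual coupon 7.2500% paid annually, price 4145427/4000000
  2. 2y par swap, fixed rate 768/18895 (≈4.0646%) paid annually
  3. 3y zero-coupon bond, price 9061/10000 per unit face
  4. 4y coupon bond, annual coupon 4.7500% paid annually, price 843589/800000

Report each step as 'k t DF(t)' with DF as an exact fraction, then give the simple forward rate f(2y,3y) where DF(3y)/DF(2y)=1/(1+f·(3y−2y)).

1 1 9663/10000
2 2 577/625
3 3 9061/10000
4 4 8799/10000
f(2y,3y) = ((577/625)/(9061/10000) − 1)/(1) = 171/9061 ≈ 1.8872%

step 1 [1y] bond c/1=29/400: DF=(4145427/4000000 − 29/400·(0))/(1+29/400) = 9663/10000 ≈ 0.966300
step 2 [2y] swap r/1=768/18895: DF=(1 − 768/18895·(0.966300))/(1+768/18895) = 577/625 ≈ 0.923200
step 3 [3y] zero: DF = P = 9061/10000 ≈ 0.906100
step 4 [4y] bond c/1=19/400: DF=(843589/800000 − 19/400·(0.966300+0.923200+0.906100))/(1+19/400) = 8799/10000 ≈ 0.879900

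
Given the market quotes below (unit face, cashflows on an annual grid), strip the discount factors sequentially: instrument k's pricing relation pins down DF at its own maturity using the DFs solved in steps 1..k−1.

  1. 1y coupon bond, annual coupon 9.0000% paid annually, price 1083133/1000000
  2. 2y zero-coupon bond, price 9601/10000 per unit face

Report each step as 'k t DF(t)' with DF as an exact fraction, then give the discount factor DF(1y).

step 1 [1y] bond c/1=9/100: DF=(1083133/1000000 − 9/100·(0))/(1+9/100) = 9937/10000 ≈ 0.993700
step 2 [2y] zero: DF = P = 9601/10000 ≈ 0.960100

1 1 9937/10000
2 2 9601/10000
DF(1y) = 9937/10000 ≈ 0.993700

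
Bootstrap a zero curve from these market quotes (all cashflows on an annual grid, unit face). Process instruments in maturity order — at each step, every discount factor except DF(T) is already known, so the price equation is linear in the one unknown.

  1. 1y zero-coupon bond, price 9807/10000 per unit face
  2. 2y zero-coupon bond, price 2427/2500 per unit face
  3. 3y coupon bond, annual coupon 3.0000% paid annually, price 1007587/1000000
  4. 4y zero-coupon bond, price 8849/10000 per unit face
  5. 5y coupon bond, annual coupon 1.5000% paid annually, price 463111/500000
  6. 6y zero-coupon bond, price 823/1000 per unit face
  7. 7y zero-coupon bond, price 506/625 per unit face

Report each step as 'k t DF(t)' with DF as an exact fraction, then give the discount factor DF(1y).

step 1 [1y] zero: DF = P = 9807/10000 ≈ 0.980700
step 2 [2y] zero: DF = P = 2427/2500 ≈ 0.970800
step 3 [3y] bond c/1=3/100: DF=(1007587/1000000 − 3/100·(0.980700+0.970800))/(1+3/100) = 4607/5000 ≈ 0.921400
step 4 [4y] zero: DF = P = 8849/10000 ≈ 0.884900
step 5 [5y] bond c/1=3/200: DF=(463111/500000 − 3/200·(0.980700+0.970800+0.921400+0.884900))/(1+3/200) = 857/1000 ≈ 0.857000
step 6 [6y] zero: DF = P = 823/1000 ≈ 0.823000
step 7 [7y] zero: DF = P = 506/625 ≈ 0.809600

1 1 9807/10000
2 2 2427/2500
3 3 4607/5000
4 4 8849/10000
5 5 857/1000
6 6 823/1000
7 7 506/625
DF(1y) = 9807/10000 ≈ 0.980700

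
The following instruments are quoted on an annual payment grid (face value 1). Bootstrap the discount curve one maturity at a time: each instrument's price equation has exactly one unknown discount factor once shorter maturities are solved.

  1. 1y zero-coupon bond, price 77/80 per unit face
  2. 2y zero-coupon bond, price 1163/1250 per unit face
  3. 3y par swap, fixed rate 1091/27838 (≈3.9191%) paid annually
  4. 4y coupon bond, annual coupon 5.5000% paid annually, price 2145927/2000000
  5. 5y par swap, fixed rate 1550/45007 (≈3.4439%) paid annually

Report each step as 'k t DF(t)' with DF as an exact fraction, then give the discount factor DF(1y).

1 1 77/80
2 2 1163/1250
3 3 8909/10000
4 4 8719/10000
5 5 169/200
DF(1y) = 77/80 ≈ 0.962500

step 1 [1y] zero: DF = P = 77/80 ≈ 0.962500
step 2 [2y] zero: DF = P = 1163/1250 ≈ 0.930400
step 3 [3y] swap r/1=1091/27838: DF=(1 − 1091/27838·(0.962500+0.930400))/(1+1091/27838) = 8909/10000 ≈ 0.890900
step 4 [4y] bond c/1=11/200: DF=(2145927/2000000 − 11/200·(0.962500+0.930400+0.890900))/(1+11/200) = 8719/10000 ≈ 0.871900
step 5 [5y] swap r/1=1550/45007: DF=(1 − 1550/45007·(0.962500+0.930400+0.890900+0.871900))/(1+1550/45007) = 169/200 ≈ 0.845000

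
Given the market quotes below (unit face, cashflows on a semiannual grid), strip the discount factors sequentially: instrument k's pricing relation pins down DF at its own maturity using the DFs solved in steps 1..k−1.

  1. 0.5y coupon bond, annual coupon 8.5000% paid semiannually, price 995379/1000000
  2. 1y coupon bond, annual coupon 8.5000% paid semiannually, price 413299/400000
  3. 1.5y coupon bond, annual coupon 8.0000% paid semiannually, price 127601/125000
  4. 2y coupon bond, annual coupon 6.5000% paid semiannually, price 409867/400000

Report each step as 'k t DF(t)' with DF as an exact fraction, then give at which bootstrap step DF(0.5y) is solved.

1 1/2 2387/2500
2 1 4761/5000
3 3/2 4541/5000
4 2 4519/5000
DF(0.5y) is solved at step 1

step 1 [0.5y] bond c/2=17/400: DF=(995379/1000000 − 17/400·(0))/(1+17/400) = 2387/2500 ≈ 0.954800
step 2 [1y] bond c/2=17/400: DF=(413299/400000 − 17/400·(0.954800))/(1+17/400) = 4761/5000 ≈ 0.952200
step 3 [1.5y] bond c/2=1/25: DF=(127601/125000 − 1/25·(0.954800+0.952200))/(1+1/25) = 4541/5000 ≈ 0.908200
step 4 [2y] bond c/2=13/400: DF=(409867/400000 − 13/400·(0.954800+0.952200+0.908200))/(1+13/400) = 4519/5000 ≈ 0.903800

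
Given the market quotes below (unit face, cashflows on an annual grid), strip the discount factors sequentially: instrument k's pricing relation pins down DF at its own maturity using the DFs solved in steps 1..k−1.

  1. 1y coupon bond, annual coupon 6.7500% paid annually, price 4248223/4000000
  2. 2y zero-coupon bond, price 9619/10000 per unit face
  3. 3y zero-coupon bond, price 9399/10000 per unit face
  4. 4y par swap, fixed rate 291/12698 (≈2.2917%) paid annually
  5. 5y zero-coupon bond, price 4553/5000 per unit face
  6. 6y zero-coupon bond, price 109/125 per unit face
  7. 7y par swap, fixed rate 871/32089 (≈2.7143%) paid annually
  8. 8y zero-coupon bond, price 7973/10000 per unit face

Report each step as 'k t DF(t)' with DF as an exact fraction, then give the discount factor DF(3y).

step 1 [1y] bond c/1=27/400: DF=(4248223/4000000 − 27/400·(0))/(1+27/400) = 9949/10000 ≈ 0.994900
step 2 [2y] zero: DF = P = 9619/10000 ≈ 0.961900
step 3 [3y] zero: DF = P = 9399/10000 ≈ 0.939900
step 4 [4y] swap r/1=291/12698: DF=(1 − 291/12698·(0.994900+0.961900+0.939900))/(1+291/12698) = 9127/10000 ≈ 0.912700
step 5 [5y] zero: DF = P = 4553/5000 ≈ 0.910600
step 6 [6y] zero: DF = P = 109/125 ≈ 0.872000
step 7 [7y] swap r/1=871/32089: DF=(1 − 871/32089·(0.994900+0.961900+0.939900+0.912700+0.910600+0.872000))/(1+871/32089) = 4129/5000 ≈ 0.825800
step 8 [8y] zero: DF = P = 7973/10000 ≈ 0.797300

1 1 9949/10000
2 2 9619/10000
3 3 9399/10000
4 4 9127/10000
5 5 4553/5000
6 6 109/125
7 7 4129/5000
8 8 7973/10000
DF(3y) = 9399/10000 ≈ 0.939900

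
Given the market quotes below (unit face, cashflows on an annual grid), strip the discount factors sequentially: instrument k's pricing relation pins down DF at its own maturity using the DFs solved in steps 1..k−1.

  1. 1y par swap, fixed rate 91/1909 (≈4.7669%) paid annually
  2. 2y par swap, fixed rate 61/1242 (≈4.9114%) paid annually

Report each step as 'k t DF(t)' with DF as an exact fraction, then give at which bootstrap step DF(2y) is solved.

step 1 [1y] swap r/1=91/1909: DF=(1 − 91/1909·(0))/(1+91/1909) = 1909/2000 ≈ 0.954500
step 2 [2y] swap r/1=61/1242: DF=(1 − 61/1242·(0.954500))/(1+61/1242) = 1817/2000 ≈ 0.908500

1 1 1909/2000
2 2 1817/2000
DF(2y) is solved at step 2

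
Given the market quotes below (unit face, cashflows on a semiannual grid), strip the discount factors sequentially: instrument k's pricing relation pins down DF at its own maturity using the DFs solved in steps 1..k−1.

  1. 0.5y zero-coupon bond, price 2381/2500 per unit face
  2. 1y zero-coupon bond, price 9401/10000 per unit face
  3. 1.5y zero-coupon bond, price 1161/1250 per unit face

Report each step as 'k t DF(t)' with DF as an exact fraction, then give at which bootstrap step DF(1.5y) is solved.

1 1/2 2381/2500
2 1 9401/10000
3 3/2 1161/1250
DF(1.5y) is solved at step 3

step 1 [0.5y] zero: DF = P = 2381/2500 ≈ 0.952400
step 2 [1y] zero: DF = P = 9401/10000 ≈ 0.940100
step 3 [1.5y] zero: DF = P = 1161/1250 ≈ 0.928800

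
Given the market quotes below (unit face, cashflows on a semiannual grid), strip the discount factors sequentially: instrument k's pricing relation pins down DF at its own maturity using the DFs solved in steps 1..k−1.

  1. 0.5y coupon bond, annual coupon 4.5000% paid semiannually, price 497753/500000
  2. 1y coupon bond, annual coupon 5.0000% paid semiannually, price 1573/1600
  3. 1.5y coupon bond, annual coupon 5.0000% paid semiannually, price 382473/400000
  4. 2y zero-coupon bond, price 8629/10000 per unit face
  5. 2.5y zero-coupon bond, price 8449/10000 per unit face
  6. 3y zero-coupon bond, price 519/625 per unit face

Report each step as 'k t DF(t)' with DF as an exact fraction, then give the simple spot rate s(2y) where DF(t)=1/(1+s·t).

1 1/2 1217/1250
2 1 4677/5000
3 3/2 8863/10000
4 2 8629/10000
5 5/2 8449/10000
6 3 519/625
s(2y) = (1/(8629/10000) − 1)/(2) = 1371/17258 ≈ 7.9441%

step 1 [0.5y] bond c/2=9/400: DF=(497753/500000 − 9/400·(0))/(1+9/400) = 1217/1250 ≈ 0.973600
step 2 [1y] bond c/2=1/40: DF=(1573/1600 − 1/40·(0.973600))/(1+1/40) = 4677/5000 ≈ 0.935400
step 3 [1.5y] bond c/2=1/40: DF=(382473/400000 − 1/40·(0.973600+0.935400))/(1+1/40) = 8863/10000 ≈ 0.886300
step 4 [2y] zero: DF = P = 8629/10000 ≈ 0.862900
step 5 [2.5y] zero: DF = P = 8449/10000 ≈ 0.844900
step 6 [3y] zero: DF = P = 519/625 ≈ 0.830400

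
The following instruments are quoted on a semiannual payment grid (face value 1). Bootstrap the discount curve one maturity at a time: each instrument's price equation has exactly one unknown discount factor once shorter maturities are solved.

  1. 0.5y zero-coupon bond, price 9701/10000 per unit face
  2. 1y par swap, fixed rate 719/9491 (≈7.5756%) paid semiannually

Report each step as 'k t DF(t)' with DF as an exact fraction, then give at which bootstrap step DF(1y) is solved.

step 1 [0.5y] zero: DF = P = 9701/10000 ≈ 0.970100
step 2 [1y] swap r/2=719/18982: DF=(1 − 719/18982·(0.970100))/(1+719/18982) = 9281/10000 ≈ 0.928100

1 1/2 9701/10000
2 1 9281/10000
DF(1y) is solved at step 2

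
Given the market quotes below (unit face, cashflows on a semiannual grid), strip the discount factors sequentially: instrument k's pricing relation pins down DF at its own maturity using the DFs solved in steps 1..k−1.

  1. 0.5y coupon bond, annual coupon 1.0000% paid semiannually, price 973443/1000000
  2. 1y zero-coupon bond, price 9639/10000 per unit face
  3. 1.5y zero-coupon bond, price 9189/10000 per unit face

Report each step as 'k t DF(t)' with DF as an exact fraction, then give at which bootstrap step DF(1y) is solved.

step 1 [0.5y] bond c/2=1/200: DF=(973443/1000000 − 1/200·(0))/(1+1/200) = 4843/5000 ≈ 0.968600
step 2 [1y] zero: DF = P = 9639/10000 ≈ 0.963900
step 3 [1.5y] zero: DF = P = 9189/10000 ≈ 0.918900

1 1/2 4843/5000
2 1 9639/10000
3 3/2 9189/10000
DF(1y) is solved at step 2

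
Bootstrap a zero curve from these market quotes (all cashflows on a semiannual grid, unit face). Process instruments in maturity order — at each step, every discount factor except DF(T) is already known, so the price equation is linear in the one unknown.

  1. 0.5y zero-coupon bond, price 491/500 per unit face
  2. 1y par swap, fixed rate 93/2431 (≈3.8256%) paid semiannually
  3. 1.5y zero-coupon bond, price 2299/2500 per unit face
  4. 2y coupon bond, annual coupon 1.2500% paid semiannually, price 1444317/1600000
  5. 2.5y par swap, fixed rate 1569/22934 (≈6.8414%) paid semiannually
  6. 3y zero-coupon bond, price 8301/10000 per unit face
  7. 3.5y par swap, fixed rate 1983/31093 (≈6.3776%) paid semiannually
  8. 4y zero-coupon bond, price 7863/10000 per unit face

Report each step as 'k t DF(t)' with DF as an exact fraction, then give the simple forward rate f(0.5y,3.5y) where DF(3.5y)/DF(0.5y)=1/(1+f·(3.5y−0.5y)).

1 1/2 491/500
2 1 2407/2500
3 3/2 2299/2500
4 2 8793/10000
5 5/2 8431/10000
6 3 8301/10000
7 7/2 8017/10000
8 4 7863/10000
f(0.5y,3.5y) = ((491/500)/(8017/10000) − 1)/(3) = 601/8017 ≈ 7.4966%

step 1 [0.5y] zero: DF = P = 491/500 ≈ 0.982000
step 2 [1y] swap r/2=93/4862: DF=(1 − 93/4862·(0.982000))/(1+93/4862) = 2407/2500 ≈ 0.962800
step 3 [1.5y] zero: DF = P = 2299/2500 ≈ 0.919600
step 4 [2y] bond c/2=1/160: DF=(1444317/1600000 − 1/160·(0.982000+0.962800+0.919600))/(1+1/160) = 8793/10000 ≈ 0.879300
step 5 [2.5y] swap r/2=1569/45868: DF=(1 − 1569/45868·(0.982000+0.962800+0.919600+0.879300))/(1+1569/45868) = 8431/10000 ≈ 0.843100
step 6 [3y] zero: DF = P = 8301/10000 ≈ 0.830100
step 7 [3.5y] swap r/2=1983/62186: DF=(1 − 1983/62186·(0.982000+0.962800+0.919600+0.879300+0.843100+0.830100))/(1+1983/62186) = 8017/10000 ≈ 0.801700
step 8 [4y] zero: DF = P = 7863/10000 ≈ 0.786300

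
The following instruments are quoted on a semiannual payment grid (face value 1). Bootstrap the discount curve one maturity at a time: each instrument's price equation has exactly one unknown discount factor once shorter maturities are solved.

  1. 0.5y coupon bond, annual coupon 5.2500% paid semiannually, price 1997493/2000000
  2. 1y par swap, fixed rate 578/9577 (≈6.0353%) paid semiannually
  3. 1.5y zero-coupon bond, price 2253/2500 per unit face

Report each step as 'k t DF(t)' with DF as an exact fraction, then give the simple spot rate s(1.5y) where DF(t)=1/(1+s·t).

1 1/2 2433/2500
2 1 4711/5000
3 3/2 2253/2500
s(1.5y) = (1/(2253/2500) − 1)/(3/2) = 494/6759 ≈ 7.3088%

step 1 [0.5y] bond c/2=21/800: DF=(1997493/2000000 − 21/800·(0))/(1+21/800) = 2433/2500 ≈ 0.973200
step 2 [1y] swap r/2=289/9577: DF=(1 − 289/9577·(0.973200))/(1+289/9577) = 4711/5000 ≈ 0.942200
step 3 [1.5y] zero: DF = P = 2253/2500 ≈ 0.901200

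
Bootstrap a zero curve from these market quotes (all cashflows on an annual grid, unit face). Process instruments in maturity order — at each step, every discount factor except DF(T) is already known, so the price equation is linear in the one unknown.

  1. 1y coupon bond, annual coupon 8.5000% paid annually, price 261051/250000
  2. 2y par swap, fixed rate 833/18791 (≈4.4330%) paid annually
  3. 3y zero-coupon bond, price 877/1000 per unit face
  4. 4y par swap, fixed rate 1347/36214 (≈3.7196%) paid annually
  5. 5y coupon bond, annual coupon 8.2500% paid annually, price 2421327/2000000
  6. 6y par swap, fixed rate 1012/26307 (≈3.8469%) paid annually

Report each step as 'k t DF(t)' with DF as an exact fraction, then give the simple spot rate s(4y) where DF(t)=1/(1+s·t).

step 1 [1y] bond c/1=17/200: DF=(261051/250000 − 17/200·(0))/(1+17/200) = 1203/1250 ≈ 0.962400
step 2 [2y] swap r/1=833/18791: DF=(1 − 833/18791·(0.962400))/(1+833/18791) = 9167/10000 ≈ 0.916700
step 3 [3y] zero: DF = P = 877/1000 ≈ 0.877000
step 4 [4y] swap r/1=1347/36214: DF=(1 − 1347/36214·(0.962400+0.916700+0.877000))/(1+1347/36214) = 8653/10000 ≈ 0.865300
step 5 [5y] bond c/1=33/400: DF=(2421327/2000000 − 33/400·(0.962400+0.916700+0.877000+0.865300))/(1+33/400) = 1053/1250 ≈ 0.842400
step 6 [6y] swap r/1=1012/26307: DF=(1 − 1012/26307·(0.962400+0.916700+0.877000+0.865300+0.842400))/(1+1012/26307) = 997/1250 ≈ 0.797600

1 1 1203/1250
2 2 9167/10000
3 3 877/1000
4 4 8653/10000
5 5 1053/1250
6 6 997/1250
s(4y) = (1/(8653/10000) − 1)/(4) = 1347/34612 ≈ 3.8917%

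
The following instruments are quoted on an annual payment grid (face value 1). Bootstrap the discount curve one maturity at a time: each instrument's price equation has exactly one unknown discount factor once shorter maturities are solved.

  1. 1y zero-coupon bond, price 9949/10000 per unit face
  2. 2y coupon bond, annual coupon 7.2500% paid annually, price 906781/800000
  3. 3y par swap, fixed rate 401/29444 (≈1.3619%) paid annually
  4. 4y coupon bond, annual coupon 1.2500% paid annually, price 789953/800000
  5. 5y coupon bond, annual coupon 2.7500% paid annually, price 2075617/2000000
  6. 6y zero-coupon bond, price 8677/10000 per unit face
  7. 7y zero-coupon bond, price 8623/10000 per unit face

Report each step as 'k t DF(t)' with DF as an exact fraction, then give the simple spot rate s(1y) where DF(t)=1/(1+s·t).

step 1 [1y] zero: DF = P = 9949/10000 ≈ 0.994900
step 2 [2y] bond c/1=29/400: DF=(906781/800000 − 29/400·(0.994900))/(1+29/400) = 1237/1250 ≈ 0.989600
step 3 [3y] swap r/1=401/29444: DF=(1 − 401/29444·(0.994900+0.989600))/(1+401/29444) = 9599/10000 ≈ 0.959900
step 4 [4y] bond c/1=1/80: DF=(789953/800000 − 1/80·(0.994900+0.989600+0.959900))/(1+1/80) = 9389/10000 ≈ 0.938900
step 5 [5y] bond c/1=11/400: DF=(2075617/2000000 − 11/400·(0.994900+0.989600+0.959900+0.938900))/(1+11/400) = 9061/10000 ≈ 0.906100
step 6 [6y] zero: DF = P = 8677/10000 ≈ 0.867700
step 7 [7y] zero: DF = P = 8623/10000 ≈ 0.862300

1 1 9949/10000
2 2 1237/1250
3 3 9599/10000
4 4 9389/10000
5 5 9061/10000
6 6 8677/10000
7 7 8623/10000
s(1y) = (1/(9949/10000) − 1)/(1) = 51/9949 ≈ 0.5126%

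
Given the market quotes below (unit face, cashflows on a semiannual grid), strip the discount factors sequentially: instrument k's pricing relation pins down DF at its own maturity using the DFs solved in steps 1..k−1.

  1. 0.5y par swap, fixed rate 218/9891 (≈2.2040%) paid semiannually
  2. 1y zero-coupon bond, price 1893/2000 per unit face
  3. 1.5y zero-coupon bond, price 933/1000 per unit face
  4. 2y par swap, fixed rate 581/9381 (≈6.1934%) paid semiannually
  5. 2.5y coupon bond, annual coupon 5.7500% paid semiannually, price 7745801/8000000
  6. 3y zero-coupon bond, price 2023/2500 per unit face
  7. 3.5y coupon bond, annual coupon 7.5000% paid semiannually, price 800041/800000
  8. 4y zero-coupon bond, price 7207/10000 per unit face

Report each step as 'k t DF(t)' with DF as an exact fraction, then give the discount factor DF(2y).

step 1 [0.5y] swap r/2=109/9891: DF=(1 − 109/9891·(0))/(1+109/9891) = 9891/10000 ≈ 0.989100
step 2 [1y] zero: DF = P = 1893/2000 ≈ 0.946500
step 3 [1.5y] zero: DF = P = 933/1000 ≈ 0.933000
step 4 [2y] swap r/2=581/18762: DF=(1 − 581/18762·(0.989100+0.946500+0.933000))/(1+581/18762) = 4419/5000 ≈ 0.883800
step 5 [2.5y] bond c/2=23/800: DF=(7745801/8000000 − 23/800·(0.989100+0.946500+0.933000+0.883800))/(1+23/800) = 8363/10000 ≈ 0.836300
step 6 [3y] zero: DF = P = 2023/2500 ≈ 0.809200
step 7 [3.5y] bond c/2=3/80: DF=(800041/800000 − 3/80·(0.989100+0.946500+0.933000+0.883800+0.836300+0.809200))/(1+3/80) = 961/1250 ≈ 0.768800
step 8 [4y] zero: DF = P = 7207/10000 ≈ 0.720700

1 1/2 9891/10000
2 1 1893/2000
3 3/2 933/1000
4 2 4419/5000
5 5/2 8363/10000
6 3 2023/2500
7 7/2 961/1250
8 4 7207/10000
DF(2y) = 4419/5000 ≈ 0.883800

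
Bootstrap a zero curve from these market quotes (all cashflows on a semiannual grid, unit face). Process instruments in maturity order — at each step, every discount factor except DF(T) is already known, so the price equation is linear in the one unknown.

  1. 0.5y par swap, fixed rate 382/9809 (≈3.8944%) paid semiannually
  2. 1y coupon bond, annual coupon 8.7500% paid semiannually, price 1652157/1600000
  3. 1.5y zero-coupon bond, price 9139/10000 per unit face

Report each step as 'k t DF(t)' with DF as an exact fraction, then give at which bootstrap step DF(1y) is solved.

step 1 [0.5y] swap r/2=191/9809: DF=(1 − 191/9809·(0))/(1+191/9809) = 9809/10000 ≈ 0.980900
step 2 [1y] bond c/2=7/160: DF=(1652157/1600000 − 7/160·(0.980900))/(1+7/160) = 4741/5000 ≈ 0.948200
step 3 [1.5y] zero: DF = P = 9139/10000 ≈ 0.913900

1 1/2 9809/10000
2 1 4741/5000
3 3/2 9139/10000
DF(1y) is solved at step 2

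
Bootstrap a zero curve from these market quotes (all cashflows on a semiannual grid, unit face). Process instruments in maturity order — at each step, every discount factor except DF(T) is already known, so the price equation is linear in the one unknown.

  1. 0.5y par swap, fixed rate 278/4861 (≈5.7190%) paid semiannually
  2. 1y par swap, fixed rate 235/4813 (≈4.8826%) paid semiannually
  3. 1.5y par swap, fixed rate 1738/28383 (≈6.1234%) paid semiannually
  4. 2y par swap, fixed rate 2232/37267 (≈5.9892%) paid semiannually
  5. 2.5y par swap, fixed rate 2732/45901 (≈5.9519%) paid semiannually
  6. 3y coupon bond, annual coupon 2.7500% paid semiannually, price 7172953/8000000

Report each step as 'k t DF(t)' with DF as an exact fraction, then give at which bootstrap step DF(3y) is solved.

1 1/2 4861/5000
2 1 953/1000
3 3/2 9131/10000
4 2 2221/2500
5 5/2 4317/5000
6 3 4111/5000
DF(3y) is solved at step 6

step 1 [0.5y] swap r/2=139/4861: DF=(1 − 139/4861·(0))/(1+139/4861) = 4861/5000 ≈ 0.972200
step 2 [1y] swap r/2=235/9626: DF=(1 − 235/9626·(0.972200))/(1+235/9626) = 953/1000 ≈ 0.953000
step 3 [1.5y] swap r/2=869/28383: DF=(1 − 869/28383·(0.972200+0.953000))/(1+869/28383) = 9131/10000 ≈ 0.913100
step 4 [2y] swap r/2=1116/37267: DF=(1 − 1116/37267·(0.972200+0.953000+0.913100))/(1+1116/37267) = 2221/2500 ≈ 0.888400
step 5 [2.5y] swap r/2=1366/45901: DF=(1 − 1366/45901·(0.972200+0.953000+0.913100+0.888400))/(1+1366/45901) = 4317/5000 ≈ 0.863400
step 6 [3y] bond c/2=11/800: DF=(7172953/8000000 − 11/800·(0.972200+0.953000+0.913100+0.888400+0.863400))/(1+11/800) = 4111/5000 ≈ 0.822200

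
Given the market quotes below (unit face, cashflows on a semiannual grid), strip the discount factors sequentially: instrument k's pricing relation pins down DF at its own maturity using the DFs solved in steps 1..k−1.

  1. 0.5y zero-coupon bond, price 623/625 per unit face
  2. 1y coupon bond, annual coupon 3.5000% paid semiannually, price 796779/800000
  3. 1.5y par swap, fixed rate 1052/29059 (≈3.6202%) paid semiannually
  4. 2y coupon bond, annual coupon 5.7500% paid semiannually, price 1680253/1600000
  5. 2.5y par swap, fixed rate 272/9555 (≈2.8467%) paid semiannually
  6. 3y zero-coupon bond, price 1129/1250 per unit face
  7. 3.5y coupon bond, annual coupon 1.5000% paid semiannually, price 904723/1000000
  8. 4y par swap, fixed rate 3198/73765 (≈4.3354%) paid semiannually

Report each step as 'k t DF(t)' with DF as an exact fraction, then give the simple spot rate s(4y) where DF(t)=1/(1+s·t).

1 1/2 623/625
2 1 9617/10000
3 3/2 4737/5000
4 2 2349/2500
5 5/2 233/250
6 3 1129/1250
7 7/2 8557/10000
8 4 8401/10000
s(4y) = (1/(8401/10000) − 1)/(4) = 1599/33604 ≈ 4.7584%

step 1 [0.5y] zero: DF = P = 623/625 ≈ 0.996800
step 2 [1y] bond c/2=7/400: DF=(796779/800000 − 7/400·(0.996800))/(1+7/400) = 9617/10000 ≈ 0.961700
step 3 [1.5y] swap r/2=526/29059: DF=(1 − 526/29059·(0.996800+0.961700))/(1+526/29059) = 4737/5000 ≈ 0.947400
step 4 [2y] bond c/2=23/800: DF=(1680253/1600000 − 23/800·(0.996800+0.961700+0.947400))/(1+23/800) = 2349/2500 ≈ 0.939600
step 5 [2.5y] swap r/2=136/9555: DF=(1 − 136/9555·(0.996800+0.961700+0.947400+0.939600))/(1+136/9555) = 233/250 ≈ 0.932000
step 6 [3y] zero: DF = P = 1129/1250 ≈ 0.903200
step 7 [3.5y] bond c/2=3/400: DF=(904723/1000000 − 3/400·(0.996800+0.961700+0.947400+0.939600+0.932000+0.903200))/(1+3/400) = 8557/10000 ≈ 0.855700
step 8 [4y] swap r/2=1599/73765: DF=(1 − 1599/73765·(0.996800+0.961700+0.947400+0.939600+0.932000+0.903200+0.855700))/(1+1599/73765) = 8401/10000 ≈ 0.840100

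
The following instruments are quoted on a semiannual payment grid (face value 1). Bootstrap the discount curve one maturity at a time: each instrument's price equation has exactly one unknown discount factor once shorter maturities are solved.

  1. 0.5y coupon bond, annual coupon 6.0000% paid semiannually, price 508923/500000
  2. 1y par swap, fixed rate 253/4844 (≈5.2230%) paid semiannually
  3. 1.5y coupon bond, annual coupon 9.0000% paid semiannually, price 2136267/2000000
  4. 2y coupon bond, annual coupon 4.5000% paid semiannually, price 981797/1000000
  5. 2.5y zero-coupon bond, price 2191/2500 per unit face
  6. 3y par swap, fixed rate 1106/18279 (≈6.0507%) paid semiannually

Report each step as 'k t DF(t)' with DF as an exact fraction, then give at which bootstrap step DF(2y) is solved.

1 1/2 4941/5000
2 1 4747/5000
3 3/2 9387/10000
4 2 8969/10000
5 5/2 2191/2500
6 3 8341/10000
DF(2y) is solved at step 4

step 1 [0.5y] bond c/2=3/100: DF=(508923/500000 − 3/100·(0))/(1+3/100) = 4941/5000 ≈ 0.988200
step 2 [1y] swap r/2=253/9688: DF=(1 − 253/9688·(0.988200))/(1+253/9688) = 4747/5000 ≈ 0.949400
step 3 [1.5y] bond c/2=9/200: DF=(2136267/2000000 − 9/200·(0.988200+0.949400))/(1+9/200) = 9387/10000 ≈ 0.938700
step 4 [2y] bond c/2=9/400: DF=(981797/1000000 − 9/400·(0.988200+0.949400+0.938700))/(1+9/400) = 8969/10000 ≈ 0.896900
step 5 [2.5y] zero: DF = P = 2191/2500 ≈ 0.876400
step 6 [3y] swap r/2=553/18279: DF=(1 − 553/18279·(0.988200+0.949400+0.938700+0.896900+0.876400))/(1+553/18279) = 8341/10000 ≈ 0.834100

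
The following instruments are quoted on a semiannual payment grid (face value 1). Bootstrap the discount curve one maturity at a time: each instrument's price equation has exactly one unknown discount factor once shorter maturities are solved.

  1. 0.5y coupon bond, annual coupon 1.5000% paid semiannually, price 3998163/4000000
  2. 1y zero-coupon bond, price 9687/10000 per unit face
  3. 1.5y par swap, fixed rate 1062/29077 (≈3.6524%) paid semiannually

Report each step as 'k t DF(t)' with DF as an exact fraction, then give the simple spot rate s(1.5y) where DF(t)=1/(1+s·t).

step 1 [0.5y] bond c/2=3/400: DF=(3998163/4000000 − 3/400·(0))/(1+3/400) = 9921/10000 ≈ 0.992100
step 2 [1y] zero: DF = P = 9687/10000 ≈ 0.968700
step 3 [1.5y] swap r/2=531/29077: DF=(1 − 531/29077·(0.992100+0.968700))/(1+531/29077) = 9469/10000 ≈ 0.946900

1 1/2 9921/10000
2 1 9687/10000
3 3/2 9469/10000
s(1.5y) = (1/(9469/10000) − 1)/(3/2) = 354/9469 ≈ 3.7385%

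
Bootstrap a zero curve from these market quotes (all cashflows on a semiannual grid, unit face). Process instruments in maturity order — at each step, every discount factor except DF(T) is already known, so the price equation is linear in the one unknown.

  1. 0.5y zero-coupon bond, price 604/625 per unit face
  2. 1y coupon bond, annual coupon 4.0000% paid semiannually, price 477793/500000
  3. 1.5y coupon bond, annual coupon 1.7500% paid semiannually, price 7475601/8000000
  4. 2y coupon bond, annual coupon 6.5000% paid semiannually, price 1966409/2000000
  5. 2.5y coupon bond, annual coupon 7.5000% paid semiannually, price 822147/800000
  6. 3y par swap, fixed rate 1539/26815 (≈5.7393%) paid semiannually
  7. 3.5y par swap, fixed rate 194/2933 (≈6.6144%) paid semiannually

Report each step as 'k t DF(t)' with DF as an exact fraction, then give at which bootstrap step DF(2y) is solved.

step 1 [0.5y] zero: DF = P = 604/625 ≈ 0.966400
step 2 [1y] bond c/2=1/50: DF=(477793/500000 − 1/50·(0.966400))/(1+1/50) = 9179/10000 ≈ 0.917900
step 3 [1.5y] bond c/2=7/800: DF=(7475601/8000000 − 7/800·(0.966400+0.917900))/(1+7/800) = 91/100 ≈ 0.910000
step 4 [2y] bond c/2=13/400: DF=(1966409/2000000 − 13/400·(0.966400+0.917900+0.910000))/(1+13/400) = 8643/10000 ≈ 0.864300
step 5 [2.5y] bond c/2=3/80: DF=(822147/800000 − 3/80·(0.966400+0.917900+0.910000+0.864300))/(1+3/80) = 8583/10000 ≈ 0.858300
step 6 [3y] swap r/2=1539/53630: DF=(1 − 1539/53630·(0.966400+0.917900+0.910000+0.864300+0.858300))/(1+1539/53630) = 8461/10000 ≈ 0.846100
step 7 [3.5y] swap r/2=97/2933: DF=(1 − 97/2933·(0.966400+0.917900+0.910000+0.864300+0.858300+0.846100))/(1+97/2933) = 7963/10000 ≈ 0.796300

1 1/2 604/625
2 1 9179/10000
3 3/2 91/100
4 2 8643/10000
5 5/2 8583/10000
6 3 8461/10000
7 7/2 7963/10000
DF(2y) is solved at step 4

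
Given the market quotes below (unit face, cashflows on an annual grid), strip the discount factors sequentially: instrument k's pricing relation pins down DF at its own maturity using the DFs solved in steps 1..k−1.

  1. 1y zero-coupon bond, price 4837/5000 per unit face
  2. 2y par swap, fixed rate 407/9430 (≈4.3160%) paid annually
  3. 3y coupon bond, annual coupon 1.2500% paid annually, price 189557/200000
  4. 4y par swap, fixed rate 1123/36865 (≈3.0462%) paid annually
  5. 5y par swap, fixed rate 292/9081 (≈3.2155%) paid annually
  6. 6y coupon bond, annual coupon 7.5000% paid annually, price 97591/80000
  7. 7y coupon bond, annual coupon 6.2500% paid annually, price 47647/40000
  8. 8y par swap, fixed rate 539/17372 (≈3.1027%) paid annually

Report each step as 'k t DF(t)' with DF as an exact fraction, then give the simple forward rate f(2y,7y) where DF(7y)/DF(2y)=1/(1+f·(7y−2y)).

1 1 4837/5000
2 2 4593/5000
3 3 1141/1250
4 4 8877/10000
5 5 427/500
6 6 409/500
7 7 8059/10000
8 8 1961/2500
f(2y,7y) = ((4593/5000)/(8059/10000) − 1)/(5) = 1127/40295 ≈ 2.7969%

step 1 [1y] zero: DF = P = 4837/5000 ≈ 0.967400
step 2 [2y] swap r/1=407/9430: DF=(1 − 407/9430·(0.967400))/(1+407/9430) = 4593/5000 ≈ 0.918600
step 3 [3y] bond c/1=1/80: DF=(189557/200000 − 1/80·(0.967400+0.918600))/(1+1/80) = 1141/1250 ≈ 0.912800
step 4 [4y] swap r/1=1123/36865: DF=(1 − 1123/36865·(0.967400+0.918600+0.912800))/(1+1123/36865) = 8877/10000 ≈ 0.887700
step 5 [5y] swap r/1=292/9081: DF=(1 − 292/9081·(0.967400+0.918600+0.912800+0.887700))/(1+292/9081) = 427/500 ≈ 0.854000
step 6 [6y] bond c/1=3/40: DF=(97591/80000 − 3/40·(0.967400+0.918600+0.912800+0.887700+0.854000))/(1+3/40) = 409/500 ≈ 0.818000
step 7 [7y] bond c/1=1/16: DF=(47647/40000 − 1/16·(0.967400+0.918600+0.912800+0.887700+0.854000+0.818000))/(1+1/16) = 8059/10000 ≈ 0.805900
step 8 [8y] swap r/1=539/17372: DF=(1 − 539/17372·(0.967400+0.918600+0.912800+0.887700+0.854000+0.818000+0.805900))/(1+539/17372) = 1961/2500 ≈ 0.784400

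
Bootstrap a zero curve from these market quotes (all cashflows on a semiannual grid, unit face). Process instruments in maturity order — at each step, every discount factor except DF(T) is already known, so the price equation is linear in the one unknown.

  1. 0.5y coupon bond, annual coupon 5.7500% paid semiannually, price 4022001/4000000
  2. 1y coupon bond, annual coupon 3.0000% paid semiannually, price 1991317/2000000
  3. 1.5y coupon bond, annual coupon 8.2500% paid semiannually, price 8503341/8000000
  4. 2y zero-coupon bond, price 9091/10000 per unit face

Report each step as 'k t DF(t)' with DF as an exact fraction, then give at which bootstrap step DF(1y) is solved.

step 1 [0.5y] bond c/2=23/800: DF=(4022001/4000000 − 23/800·(0))/(1+23/800) = 4887/5000 ≈ 0.977400
step 2 [1y] bond c/2=3/200: DF=(1991317/2000000 − 3/200·(0.977400))/(1+3/200) = 1933/2000 ≈ 0.966500
step 3 [1.5y] bond c/2=33/800: DF=(8503341/8000000 − 33/800·(0.977400+0.966500))/(1+33/800) = 4719/5000 ≈ 0.943800
step 4 [2y] zero: DF = P = 9091/10000 ≈ 0.909100

1 1/2 4887/5000
2 1 1933/2000
3 3/2 4719/5000
4 2 9091/10000
DF(1y) is solved at step 2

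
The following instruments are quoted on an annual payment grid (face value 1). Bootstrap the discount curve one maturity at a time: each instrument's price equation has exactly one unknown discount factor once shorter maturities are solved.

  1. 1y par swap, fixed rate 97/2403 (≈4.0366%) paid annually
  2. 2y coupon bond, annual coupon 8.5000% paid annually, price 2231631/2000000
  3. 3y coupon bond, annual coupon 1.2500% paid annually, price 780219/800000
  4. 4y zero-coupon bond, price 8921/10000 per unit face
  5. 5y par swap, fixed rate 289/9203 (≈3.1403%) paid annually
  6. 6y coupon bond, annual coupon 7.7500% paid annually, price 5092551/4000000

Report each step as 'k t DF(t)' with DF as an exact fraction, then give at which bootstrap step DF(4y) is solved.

step 1 [1y] swap r/1=97/2403: DF=(1 − 97/2403·(0))/(1+97/2403) = 2403/2500 ≈ 0.961200
step 2 [2y] bond c/1=17/200: DF=(2231631/2000000 − 17/200·(0.961200))/(1+17/200) = 9531/10000 ≈ 0.953100
step 3 [3y] bond c/1=1/80: DF=(780219/800000 − 1/80·(0.961200+0.953100))/(1+1/80) = 2349/2500 ≈ 0.939600
step 4 [4y] zero: DF = P = 8921/10000 ≈ 0.892100
step 5 [5y] swap r/1=289/9203: DF=(1 − 289/9203·(0.961200+0.953100+0.939600+0.892100))/(1+289/9203) = 1711/2000 ≈ 0.855500
step 6 [6y] bond c/1=31/400: DF=(5092551/4000000 − 31/400·(0.961200+0.953100+0.939600+0.892100+0.855500))/(1+31/400) = 4253/5000 ≈ 0.850600

1 1 2403/2500
2 2 9531/10000
3 3 2349/2500
4 4 8921/10000
5 5 1711/2000
6 6 4253/5000
DF(4y) is solved at step 4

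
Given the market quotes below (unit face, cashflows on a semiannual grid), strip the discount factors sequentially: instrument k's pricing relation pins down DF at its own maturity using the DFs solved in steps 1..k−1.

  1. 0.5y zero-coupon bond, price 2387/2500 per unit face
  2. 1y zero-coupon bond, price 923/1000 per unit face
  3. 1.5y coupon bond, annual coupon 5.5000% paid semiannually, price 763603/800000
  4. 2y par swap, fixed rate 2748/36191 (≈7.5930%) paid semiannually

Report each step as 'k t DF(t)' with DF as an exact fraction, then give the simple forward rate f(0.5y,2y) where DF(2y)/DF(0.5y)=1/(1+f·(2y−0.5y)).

1 1/2 2387/2500
2 1 923/1000
3 3/2 8787/10000
4 2 4313/5000
f(0.5y,2y) = ((2387/2500)/(4313/5000) − 1)/(3/2) = 922/12939 ≈ 7.1257%

step 1 [0.5y] zero: DF = P = 2387/2500 ≈ 0.954800
step 2 [1y] zero: DF = P = 923/1000 ≈ 0.923000
step 3 [1.5y] bond c/2=11/400: DF=(763603/800000 − 11/400·(0.954800+0.923000))/(1+11/400) = 8787/10000 ≈ 0.878700
step 4 [2y] swap r/2=1374/36191: DF=(1 − 1374/36191·(0.954800+0.923000+0.878700))/(1+1374/36191) = 4313/5000 ≈ 0.862600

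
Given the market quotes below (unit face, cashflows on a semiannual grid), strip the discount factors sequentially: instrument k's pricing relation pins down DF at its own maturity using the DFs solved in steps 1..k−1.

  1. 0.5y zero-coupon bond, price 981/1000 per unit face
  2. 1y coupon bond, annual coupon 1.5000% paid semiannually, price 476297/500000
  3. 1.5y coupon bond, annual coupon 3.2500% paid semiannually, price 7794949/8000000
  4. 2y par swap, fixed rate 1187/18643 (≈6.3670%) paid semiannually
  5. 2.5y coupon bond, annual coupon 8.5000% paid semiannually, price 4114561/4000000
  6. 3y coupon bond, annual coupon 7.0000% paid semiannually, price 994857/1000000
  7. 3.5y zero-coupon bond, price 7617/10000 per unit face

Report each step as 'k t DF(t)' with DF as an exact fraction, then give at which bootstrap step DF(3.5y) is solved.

1 1/2 981/1000
2 1 4691/5000
3 3/2 9281/10000
4 2 8813/10000
5 5/2 8347/10000
6 3 8069/10000
7 7/2 7617/10000
DF(3.5y) is solved at step 7

step 1 [0.5y] zero: DF = P = 981/1000 ≈ 0.981000
step 2 [1y] bond c/2=3/400: DF=(476297/500000 − 3/400·(0.981000))/(1+3/400) = 4691/5000 ≈ 0.938200
step 3 [1.5y] bond c/2=13/800: DF=(7794949/8000000 − 13/800·(0.981000+0.938200))/(1+13/800) = 9281/10000 ≈ 0.928100
step 4 [2y] swap r/2=1187/37286: DF=(1 − 1187/37286·(0.981000+0.938200+0.928100))/(1+1187/37286) = 8813/10000 ≈ 0.881300
step 5 [2.5y] bond c/2=17/400: DF=(4114561/4000000 − 17/400·(0.981000+0.938200+0.928100+0.881300))/(1+17/400) = 8347/10000 ≈ 0.834700
step 6 [3y] bond c/2=7/200: DF=(994857/1000000 − 7/200·(0.981000+0.938200+0.928100+0.881300+0.834700))/(1+7/200) = 8069/10000 ≈ 0.806900
step 7 [3.5y] zero: DF = P = 7617/10000 ≈ 0.761700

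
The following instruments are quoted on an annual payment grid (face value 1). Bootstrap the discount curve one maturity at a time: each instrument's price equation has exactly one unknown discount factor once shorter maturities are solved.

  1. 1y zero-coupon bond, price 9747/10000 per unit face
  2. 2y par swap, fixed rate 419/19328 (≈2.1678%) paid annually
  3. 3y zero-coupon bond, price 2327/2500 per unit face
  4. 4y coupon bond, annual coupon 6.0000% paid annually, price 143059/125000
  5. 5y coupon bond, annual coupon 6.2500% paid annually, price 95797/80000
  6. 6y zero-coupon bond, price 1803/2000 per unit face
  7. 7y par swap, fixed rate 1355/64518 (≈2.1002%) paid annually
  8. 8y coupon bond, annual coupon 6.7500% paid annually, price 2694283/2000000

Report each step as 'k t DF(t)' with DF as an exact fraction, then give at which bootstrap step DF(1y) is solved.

step 1 [1y] zero: DF = P = 9747/10000 ≈ 0.974700
step 2 [2y] swap r/1=419/19328: DF=(1 − 419/19328·(0.974700))/(1+419/19328) = 9581/10000 ≈ 0.958100
step 3 [3y] zero: DF = P = 2327/2500 ≈ 0.930800
step 4 [4y] bond c/1=3/50: DF=(143059/125000 − 3/50·(0.974700+0.958100+0.930800))/(1+3/50) = 1147/1250 ≈ 0.917600
step 5 [5y] bond c/1=1/16: DF=(95797/80000 − 1/16·(0.974700+0.958100+0.930800+0.917600))/(1+1/16) = 4523/5000 ≈ 0.904600
step 6 [6y] zero: DF = P = 1803/2000 ≈ 0.901500
step 7 [7y] swap r/1=1355/64518: DF=(1 − 1355/64518·(0.974700+0.958100+0.930800+0.917600+0.904600+0.901500))/(1+1355/64518) = 1729/2000 ≈ 0.864500
step 8 [8y] bond c/1=27/400: DF=(2694283/2000000 − 27/400·(0.974700+0.958100+0.930800+0.917600+0.904600+0.901500+0.864500))/(1+27/400) = 427/500 ≈ 0.854000

1 1 9747/10000
2 2 9581/10000
3 3 2327/2500
4 4 1147/1250
5 5 4523/5000
6 6 1803/2000
7 7 1729/2000
8 8 427/500
DF(1y) is solved at step 1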